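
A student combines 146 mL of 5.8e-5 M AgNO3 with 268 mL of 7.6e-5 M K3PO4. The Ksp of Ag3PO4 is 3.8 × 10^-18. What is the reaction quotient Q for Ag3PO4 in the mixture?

4.2e-19

Total volume = 146 + 268 = 414 mL.
[Ag^+] = 5.8 × 10^-5 × (146/414) = 2.05 x 10^-5 M
[PO4^3-] = 7.6 × 10^-5 × (268/414) = 4.92 × 10^-5 M
Ag3PO4(s) <=> 3 Ag^+ + PO4^3-, so Q = [Ag^+]^3[PO4^3-]
Q = (2.05 x 10^-5)^3(4.92 × 10^-5) = 4.2 × 10^-19
Q < Ksp, so no precipitate of Ag3PO4 forms.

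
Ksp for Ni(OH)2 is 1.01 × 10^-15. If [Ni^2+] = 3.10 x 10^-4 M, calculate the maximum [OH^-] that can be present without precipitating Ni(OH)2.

[OH^-] ≈ 1.81 × 10^-6 M

Ni(OH)2(s) <=> Ni^2+ + 2 OH^-
Ksp = [Ni^2+][OH^-]^2
Precipitation begins when Q = Ksp. With [Ni^2+] = 3.10 x 10^-4 M:
1.01 × 10^-15 = (3.10 x 10^-4) × [OH^-]^2
[OH^-] = (1.01 × 10^-15 / 3.10 × 10^-4)^(1/2) = 1.81 × 10^-6 M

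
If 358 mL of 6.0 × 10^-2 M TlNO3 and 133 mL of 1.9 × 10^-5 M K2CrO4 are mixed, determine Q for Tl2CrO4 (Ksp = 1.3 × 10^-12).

Total volume = 358 + 133 = 491 mL.
[Tl^+] = 6.0 x 10^-2 × (358/491) = 4.37 × 10^-2 M
[CrO4^2-] = 1.9 x 10^-5 × (133/491) = 5.15 × 10^-6 M
Tl2CrO4(s) ⇌ 2 Tl^+ + CrO4^2-, so Q = [Tl^+]^2[CrO4^2-]
Q = (4.37 × 10^-2)^2(5.15 × 10^-6) = 9.8 × 10^-9
Q > Ksp, so Tl2CrO4 will precipitate.

Q ≈ 9.8e-9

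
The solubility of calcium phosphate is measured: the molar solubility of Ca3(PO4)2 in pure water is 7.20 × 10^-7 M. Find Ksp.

Ksp ≈ 2.09 × 10^-29

Ca3(PO4)2(s) ⇌ 3 Ca^2+ + 2 PO4^3-
If s mol/L of Ca3(PO4)2 dissolves, [Ca^2+] = 3s and [PO4^3-] = 2s.
Ksp = [Ca^2+]^3[PO4^3-]^2
So Ksp = (3s)^3 × (2s)^2 = 108s^5
Ksp = 108 × (7.20 × 10^-7)^5 = 2.09 x 10^-29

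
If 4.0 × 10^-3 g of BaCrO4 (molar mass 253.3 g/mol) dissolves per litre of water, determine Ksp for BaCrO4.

Molar solubility s = (4.0 × 10^-3 g/L) / (253.3 g/mol) = 1.58 × 10^-5 M.
BaCrO4(s) ⇌ Ba^2+(aq) + CrO4^2-(aq)
For each mole of BaCrO4 that dissolves: [Ba^2+] = s, [CrO4^2-] = s.
Ksp = [Ba^2+][CrO4^2-]
Ksp = (s)(s) = s^2
With s = 1.58 x 10^-5: Ksp = 2.5 × 10^-10

Ksp = 2.5 × 10^-10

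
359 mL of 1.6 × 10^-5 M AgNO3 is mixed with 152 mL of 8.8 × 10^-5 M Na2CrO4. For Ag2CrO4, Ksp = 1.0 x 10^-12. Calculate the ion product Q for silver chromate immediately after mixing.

3.3 × 10^-15

Total volume = 359 + 152 = 511 mL.
[Ag^+] = 1.6 × 10^-5 × (359/511) = 1.12 × 10^-5 M
[CrO4^2-] = 8.8 × 10^-5 × (152/511) = 2.62 x 10^-5 M
Ag2CrO4(s) ⇌ 2 Ag^+(aq) + CrO4^2-(aq), so Q = [Ag^+]^2[CrO4^2-]
Q = (1.12 x 10^-5)^2(2.62 × 10^-5) = 3.3 x 10^-15
Q < Ksp, so no precipitate of Ag2CrO4 forms.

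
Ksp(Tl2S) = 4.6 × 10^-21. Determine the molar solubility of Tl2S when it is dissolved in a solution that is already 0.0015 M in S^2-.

8.8 × 10^-10 M

Tl2S(s) ⇌ 2 Tl^+ + S^2-
Ksp = [Tl^+]^2[S^2-]
If s mol/L dissolves here, [Tl^+] = 2s, [S^2-] = 0.0015 + s ≈ 0.0015 (common-ion effect: S^2- is already 0.0015 M).
Ksp ≈ (2s)^2 × 0.0015
s = 8.8 x 10^-10 M
Check: s = 8.8 × 10^-10 ≪ 0.0015, so the approximation is valid.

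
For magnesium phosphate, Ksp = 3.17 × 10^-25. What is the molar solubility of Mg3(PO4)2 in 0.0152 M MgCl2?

Mg3(PO4)2(s) ⇌ 3 Mg^2+ + 2 PO4^3-
Ksp = [Mg^2+]^3[PO4^3-]^2
Let s = moles of Mg3(PO4)2 that dissolve per litre. [Mg^2+] = 0.0152 + 3s ≈ 0.0152, [PO4^3-] = 2s (since Mg^2+ from MgCl2 dominates).
Ksp ≈ (0.0152)^3 × (2s)^2
s = 1.50 × 10^-10 M
Check: 3s = 4.5 × 10^-10 ≪ 0.0152, so the approximation is valid.

s ≈ 1.50e-10 M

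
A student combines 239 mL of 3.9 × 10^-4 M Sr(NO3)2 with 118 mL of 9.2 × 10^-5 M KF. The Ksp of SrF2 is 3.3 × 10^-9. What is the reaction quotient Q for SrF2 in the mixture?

Total volume = 239 + 118 = 357 mL.
[Sr^2+] = 3.9 × 10^-4 × (239/357) = 2.61 × 10^-4 M
[F^-] = 9.2 x 10^-5 × (118/357) = 3.04 × 10^-5 M
SrF2(s) <=> Sr^2+(aq) + 2 F^-(aq), so Q = [Sr^2+][F^-]^2
Q = (2.61 × 10^-4)(3.04 x 10^-5)^2 = 2.4 x 10^-13
Q < Ksp, so no precipitate of SrF2 forms.

Q ≈ 2.4e-13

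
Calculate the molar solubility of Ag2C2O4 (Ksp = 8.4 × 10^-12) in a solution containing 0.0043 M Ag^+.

Ag2C2O4(s) ⇌ 2 Ag^+ + C2O4^2-
Ksp = [Ag^+]^2[C2O4^2-]
Let s be the molar solubility in this solution. [Ag^+] = 0.0043 + 2s ≈ 0.0043, [C2O4^2-] = s (since the Ag^+ already present dominates).
Ksp ≈ (0.0043)^2 × s
s = 4.5 × 10^-7 M
Check: 2s = 9.1 x 10^-7 ≪ 0.0043, so the approximation is valid.

s ≈ 4.5 × 10^-7 M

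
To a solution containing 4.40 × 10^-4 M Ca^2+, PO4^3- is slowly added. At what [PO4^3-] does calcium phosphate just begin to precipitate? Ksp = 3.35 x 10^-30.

[PO4^3-] ≈ 1.98e-10 M

Ca3(PO4)2(s) ⇌ 3 Ca^2+ + 2 PO4^3-
Ksp = [Ca^2+]^3[PO4^3-]^2
Precipitation begins when Q = Ksp. With [Ca^2+] = 4.40 × 10^-4 M:
3.35 x 10^-30 = (4.40 × 10^-4)^3 × [PO4^3-]^2
[PO4^3-] = (3.35 x 10^-30 / 8.518 × 10^-11)^(1/2) = 1.98 × 10^-10 M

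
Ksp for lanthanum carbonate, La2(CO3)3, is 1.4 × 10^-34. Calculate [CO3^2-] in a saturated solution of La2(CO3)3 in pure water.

La2(CO3)3(s) ⇌ 2 La^3+ + 3 CO3^2-
Ksp = [La^3+]^2[CO3^2-]^3
For each mole of La2(CO3)3 that dissolves: [La^3+] = 2s, [CO3^2-] = 3s.
Ksp = (2s)^2(3s)^3 = 108s^5
Solving, s = (1.4 × 10^-34/108)^(1/5) = 6.65 × 10^-8 M
[CO3^2-] = 3s = 2.0 × 10^-7 M

[CO3^2-] ≈ 2.0e-7 M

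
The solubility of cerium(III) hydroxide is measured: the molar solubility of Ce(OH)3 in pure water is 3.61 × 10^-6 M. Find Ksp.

4.59 × 10^-21

Ce(OH)3(s) ⇌ Ce^3+ + 3 OH^-
If s mol/L of Ce(OH)3 dissolves, [Ce^3+] = s and [OH^-] = 3s.
Ksp = [Ce^3+][OH^-]^3
Substituting: Ksp = s(3s)^3 = 27s^4
Ksp = 27 × (3.61 × 10^-6)^4 = 4.59 × 10^-21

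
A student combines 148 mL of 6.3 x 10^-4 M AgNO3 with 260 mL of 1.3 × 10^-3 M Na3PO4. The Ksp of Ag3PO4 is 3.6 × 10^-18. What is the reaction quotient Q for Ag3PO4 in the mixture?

Total volume = 148 + 260 = 408 mL.
[Ag^+] = 6.3 x 10^-4 × (148/408) = 2.29 x 10^-4 M
[PO4^3-] = 1.3 x 10^-3 × (260/408) = 8.28 x 10^-4 M
Ag3PO4(s) <=> 3 Ag^+ + PO4^3-, so Q = [Ag^+]^3[PO4^3-]
Q = (2.29 x 10^-4)^3(8.28 x 10^-4) = 9.9 × 10^-15
Q > Ksp, so Ag3PO4 will precipitate.

Q = 9.9 × 10^-15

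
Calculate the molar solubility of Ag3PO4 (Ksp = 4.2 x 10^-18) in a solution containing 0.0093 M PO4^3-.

Ag3PO4(s) <=> 3 Ag^+ + PO4^3-
Ksp = [Ag^+]^3[PO4^3-]
If s mol/L dissolves here, [Ag^+] = 3s, [PO4^3-] = 0.0093 + s ≈ 0.0093 (common-ion effect: PO4^3- is already 0.0093 M).
Ksp ≈ (3s)^3 × 0.0093
s = 2.6 × 10^-6 M
Check: s = 2.6 x 10^-6 ≪ 0.0093, so the approximation is valid.

2.6 x 10^-6 M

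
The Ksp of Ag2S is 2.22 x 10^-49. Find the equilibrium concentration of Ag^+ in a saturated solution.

Ag2S(s) <=> 2 Ag^+(aq) + S^2-(aq)
Ksp = [Ag^+]^2[S^2-]
Let s = molar solubility. Then [Ag^+] = 2s and [S^2-] = s.
Substituting: Ksp = (2s)^2s = 4s^3
Solving, s = (2.22 x 10^-49/4)^(1/3) = 3.814 x 10^-17 M
[Ag^+] = 2s = 7.63 × 10^-17 M

7.63 x 10^-17 M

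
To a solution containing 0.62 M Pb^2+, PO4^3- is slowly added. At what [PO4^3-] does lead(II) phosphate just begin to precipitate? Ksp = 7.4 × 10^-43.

[PO4^3-] ≈ 1.8 x 10^-21 M

Pb3(PO4)2(s) ⇌ 3 Pb^2+ + 2 PO4^3-
Ksp = [Pb^2+]^3[PO4^3-]^2
Precipitation begins when Q = Ksp. With [Pb^2+] = 0.62 M:
7.4 × 10^-43 = (0.62)^3 × [PO4^3-]^2
[PO4^3-] = (7.4 × 10^-43 / 2.38 × 10^-1)^(1/2) = 1.8 × 10^-21 M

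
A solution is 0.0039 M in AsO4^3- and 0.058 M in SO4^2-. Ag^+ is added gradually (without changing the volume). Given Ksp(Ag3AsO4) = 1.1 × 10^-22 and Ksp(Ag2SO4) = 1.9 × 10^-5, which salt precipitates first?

Ag3AsO4

Each salt begins to precipitate when Q = Ksp, i.e. when [Ag^+] reaches its threshold.
For Ag3AsO4: 1.1 × 10^-22 = 0.0039 × [Ag^+]^3  ⇒  [Ag^+] = 3.0 × 10^-7 M.
For Ag2SO4: 1.9 × 10^-5 = 0.058 × [Ag^+]^2  ⇒  [Ag^+] = 1.8 x 10^-2 M.
The salt with the lower threshold [Ag^+] precipitates first: Ag3AsO4.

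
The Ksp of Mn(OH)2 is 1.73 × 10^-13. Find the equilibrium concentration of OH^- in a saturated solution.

7.02e-5 M

Mn(OH)2(s) ⇌ Mn^2+ + 2 OH^-
Ksp = [Mn^2+][OH^-]^2
Let s = molar solubility. Then [Mn^2+] = s and [OH^-] = 2s.
So Ksp = s × (2s)^2 = 4s^3
Solving, s = (1.73 × 10^-13/4)^(1/3) = 3.510 × 10^-5 M
[OH^-] = 2s = 7.02 x 10^-5 M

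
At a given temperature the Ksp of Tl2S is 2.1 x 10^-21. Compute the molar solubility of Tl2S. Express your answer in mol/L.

Tl2S(s) <=> 2 Tl^+(aq) + S^2-(aq)
Ksp = [Tl^+]^2[S^2-]
For each mole of Tl2S that dissolves: [Tl^+] = 2s, [S^2-] = s.
Substituting: Ksp = (2s)^2s = 4s^3
Solving, s = (2.1 x 10^-21/4)^(1/3) = 8.1 × 10^-8 M

s = 8.1 × 10^-8 M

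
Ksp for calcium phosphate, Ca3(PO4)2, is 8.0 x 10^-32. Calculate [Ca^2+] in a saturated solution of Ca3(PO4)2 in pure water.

[Ca^2+] = 7.1 × 10^-7 M

Ca3(PO4)2(s) <=> 3 Ca^2+ + 2 PO4^3-
Ksp = [Ca^2+]^3[PO4^3-]^2
With molar solubility s: [Ca^2+] = 3s, [PO4^3-] = 2s.
Ksp = (3s)^3(2s)^2 = 108s^5
s^5 = 8.0 x 10^-32 / 108, so s = 2.37 × 10^-7 M
[Ca^2+] = 3s = 7.1 x 10^-7 M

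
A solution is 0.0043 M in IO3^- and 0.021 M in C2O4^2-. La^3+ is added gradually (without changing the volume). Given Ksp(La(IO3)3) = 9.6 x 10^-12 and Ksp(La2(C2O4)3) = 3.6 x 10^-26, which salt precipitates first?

Each salt begins to precipitate when Q = Ksp, i.e. when [La^3+] reaches its threshold.
For La(IO3)3: 9.6 x 10^-12 = (0.0043)^3 × [La^3+]  ⇒  [La^3+] = 1.2 × 10^-4 M.
For La2(C2O4)3: 3.6 x 10^-26 = (0.021)^3 × [La^3+]^2  ⇒  [La^3+] = 6.2 × 10^-11 M.
The salt with the lower threshold [La^3+] precipitates first: La2(C2O4)3.

La2(C2O4)3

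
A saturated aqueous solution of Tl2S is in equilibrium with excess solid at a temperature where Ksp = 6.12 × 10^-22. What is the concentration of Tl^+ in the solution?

Tl2S(s) ⇌ 2 Tl^+(aq) + S^2-(aq)
Ksp = [Tl^+]^2[S^2-]
If s mol/L of Tl2S dissolves, [Tl^+] = 2s and [S^2-] = s.
Substituting: Ksp = (2s)^2s = 4s^3
Solving, s = (6.12 × 10^-22/4)^(1/3) = 5.348 × 10^-8 M
[Tl^+] = 2s = 1.07 × 10^-7 M

[Tl^+] = 1.07e-7 M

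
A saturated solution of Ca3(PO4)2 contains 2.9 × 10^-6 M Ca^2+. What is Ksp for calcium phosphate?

Ca3(PO4)2(s) ⇌ 3 Ca^2+ + 2 PO4^3-
Stoichiometry gives [PO4^3-] = (2/3)[Ca^2+] = 1.93 × 10^-6 M.
Ksp = [Ca^2+]^3[PO4^3-]^2
Ksp = (2.9 × 10^-6)^3 × (1.93 x 10^-6)^2 = 9.1 × 10^-29

9.1e-29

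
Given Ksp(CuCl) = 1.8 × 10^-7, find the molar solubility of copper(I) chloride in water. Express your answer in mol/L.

CuCl(s) ⇌ Cu^+ + Cl^-
Ksp = [Cu^+][Cl^-]
With molar solubility s: [Cu^+] = s, [Cl^-] = s.
Ksp = s^2
s = √(1.8 × 10^-7) = 4.2 × 10^-4 M

s ≈ 4.2 × 10^-4 M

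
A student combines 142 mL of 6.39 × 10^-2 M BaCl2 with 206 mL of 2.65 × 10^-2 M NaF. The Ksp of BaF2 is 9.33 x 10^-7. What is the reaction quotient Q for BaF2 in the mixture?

Total volume = 142 + 206 = 348 mL.
[Ba^2+] = 6.39 × 10^-2 × (142/348) = 2.607 x 10^-2 M
[F^-] = 2.65 × 10^-2 × (206/348) = 1.569 x 10^-2 M
BaF2(s) <=> Ba^2+(aq) + 2 F^-(aq), so Q = [Ba^2+][F^-]^2
Q = (2.607 x 10^-2)(1.569 x 10^-2)^2 = 6.42 × 10^-6
Q > Ksp, so BaF2 will precipitate.

Q = 6.42e-6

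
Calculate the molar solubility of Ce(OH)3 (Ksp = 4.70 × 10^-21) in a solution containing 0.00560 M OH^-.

Ce(OH)3(s) <=> Ce^3+ + 3 OH^-
Ksp = [Ce^3+][OH^-]^3
If s mol/L dissolves here, [Ce^3+] = s, [OH^-] = 0.00560 + 3s ≈ 0.00560 (Ksp is small, so little additional dissolves).
Ksp ≈ s × (0.00560)^3
s = 2.68 × 10^-14 M
Check: 3s = 8.0 × 10^-14 ≪ 0.00560, so the approximation is valid.

s ≈ 2.68 × 10^-14 M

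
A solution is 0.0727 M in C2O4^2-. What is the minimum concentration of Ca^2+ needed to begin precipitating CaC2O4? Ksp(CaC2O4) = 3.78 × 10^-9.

CaC2O4(s) ⇌ Ca^2+ + C2O4^2-
Ksp = [Ca^2+][C2O4^2-]
Precipitation begins when Q = Ksp. With [C2O4^2-] = 0.0727 M:
3.78 × 10^-9 = (0.0727) × [Ca^2+]
[Ca^2+] = (3.78 × 10^-9 / 7.27 x 10^-2) = 5.20 x 10^-8 M

[Ca^2+] = 5.20e-8 M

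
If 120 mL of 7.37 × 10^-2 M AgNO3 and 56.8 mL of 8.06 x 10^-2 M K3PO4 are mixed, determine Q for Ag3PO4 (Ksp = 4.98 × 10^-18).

3.24 x 10^-6

Total volume = 120 + 56.8 = 176.8 mL.
[Ag^+] = 7.37 × 10^-2 × (120/176.8) = 5.002 × 10^-2 M
[PO4^3-] = 8.06 x 10^-2 × (56.8/176.8) = 2.589 × 10^-2 M
Ag3PO4(s) ⇌ 3 Ag^+(aq) + PO4^3-(aq), so Q = [Ag^+]^3[PO4^3-]
Q = (5.002 × 10^-2)^3(2.589 × 10^-2) = 3.24 × 10^-6
Q > Ksp, so Ag3PO4 will precipitate.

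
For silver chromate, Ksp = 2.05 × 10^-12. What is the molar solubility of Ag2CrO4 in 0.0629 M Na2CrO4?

2.85 × 10^-6 M

Ag2CrO4(s) <=> 2 Ag^+(aq) + CrO4^2-(aq)
Ksp = [Ag^+]^2[CrO4^2-]
If s mol/L dissolves here, [Ag^+] = 2s, [CrO4^2-] = 0.0629 + s ≈ 0.0629 (Ksp is small, so little additional dissolves).
Ksp ≈ (2s)^2 × 0.0629
s = 2.85 x 10^-6 M
Check: s = 2.9 x 10^-6 ≪ 0.0629, so the approximation is valid.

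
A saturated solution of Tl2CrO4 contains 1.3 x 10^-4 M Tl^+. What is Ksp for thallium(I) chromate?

Tl2CrO4(s) ⇌ 2 Tl^+ + CrO4^2-
Stoichiometry gives [CrO4^2-] = (1/2)[Tl^+] = 6.50 × 10^-5 M.
Ksp = [Tl^+]^2[CrO4^2-]
Ksp = (1.3 × 10^-4)^2 × 6.50 x 10^-5 = 1.1 × 10^-12

Ksp = 1.1 × 10^-12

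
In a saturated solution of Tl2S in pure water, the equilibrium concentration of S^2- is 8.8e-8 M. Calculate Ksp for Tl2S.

Tl2S(s) <=> 2 Tl^+(aq) + S^2-(aq)
Stoichiometry gives [Tl^+] = (2/1)[S^2-] = 1.76 × 10^-7 M.
Ksp = [Tl^+]^2[S^2-]
Ksp = (1.76 × 10^-7)^2 × 8.8 × 10^-8 = 2.7 × 10^-21

2.7e-21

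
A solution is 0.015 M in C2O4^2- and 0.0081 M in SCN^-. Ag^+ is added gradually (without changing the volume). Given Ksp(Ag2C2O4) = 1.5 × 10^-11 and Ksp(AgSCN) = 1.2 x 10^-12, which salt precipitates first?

Each salt begins to precipitate when Q = Ksp, i.e. when [Ag^+] reaches its threshold.
For Ag2C2O4: 1.5 × 10^-11 = 0.015 × [Ag^+]^2  ⇒  [Ag^+] = 3.2 × 10^-5 M.
For AgSCN: 1.2 x 10^-12 = 0.0081 × [Ag^+]  ⇒  [Ag^+] = 1.5 x 10^-10 M.
The salt with the lower threshold [Ag^+] precipitates first: AgSCN.

AgSCN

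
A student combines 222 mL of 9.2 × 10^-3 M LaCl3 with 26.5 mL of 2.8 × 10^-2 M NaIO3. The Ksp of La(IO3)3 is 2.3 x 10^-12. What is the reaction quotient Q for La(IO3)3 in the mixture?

Total volume = 222 + 26.5 = 248.5 mL.
[La^3+] = 9.2 × 10^-3 × (222/248.5) = 8.22 x 10^-3 M
[IO3^-] = 2.8 × 10^-2 × (26.5/248.5) = 2.99 x 10^-3 M
La(IO3)3(s) ⇌ La^3+ + 3 IO3^-, so Q = [La^3+][IO3^-]^3
Q = (8.22 × 10^-3)(2.99 x 10^-3)^3 = 2.2 x 10^-10
Q > Ksp, so La(IO3)3 will precipitate.

Q ≈ 2.2 × 10^-10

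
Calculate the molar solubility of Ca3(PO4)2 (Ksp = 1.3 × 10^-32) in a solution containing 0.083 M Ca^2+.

2.4 × 10^-15 M

Ca3(PO4)2(s) <=> 3 Ca^2+(aq) + 2 PO4^3-(aq)
Ksp = [Ca^2+]^3[PO4^3-]^2
If s mol/L dissolves here, [Ca^2+] = 0.083 + 3s ≈ 0.083, [PO4^3-] = 2s (since the Ca^2+ already present dominates).
Ksp ≈ (0.083)^3 × (2s)^2
s = 2.4 x 10^-15 M
Check: 3s = 7.2 × 10^-15 ≪ 0.083, so the approximation is valid.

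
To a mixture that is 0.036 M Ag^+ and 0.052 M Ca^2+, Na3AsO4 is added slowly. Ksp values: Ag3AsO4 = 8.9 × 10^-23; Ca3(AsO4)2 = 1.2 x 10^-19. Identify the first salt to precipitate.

Ag3AsO4

Precipitation of each salt starts when its ion product equals its Ksp.
For Ag3AsO4: 8.9 × 10^-23 = (0.036)^3 × [AsO4^3-]  ⇒  [AsO4^3-] = 1.9 × 10^-18 M.
For Ca3(AsO4)2: 1.2 x 10^-19 = (0.052)^3 × [AsO4^3-]^2  ⇒  [AsO4^3-] = 2.9 × 10^-8 M.
The salt with the lower threshold [AsO4^3-] precipitates first: Ag3AsO4.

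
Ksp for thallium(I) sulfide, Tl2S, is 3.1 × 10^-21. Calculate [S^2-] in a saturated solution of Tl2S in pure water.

Tl2S(s) ⇌ 2 Tl^+ + S^2-
Ksp = [Tl^+]^2[S^2-]
If s mol/L of Tl2S dissolves, [Tl^+] = 2s and [S^2-] = s.
So Ksp = (2s)^2 × s = 4s^3
Solving, s = (3.1 × 10^-21/4)^(1/3) = 9.19 × 10^-8 M
[S^2-] = s = 9.2 x 10^-8 M

[S^2-] = 9.2e-8 M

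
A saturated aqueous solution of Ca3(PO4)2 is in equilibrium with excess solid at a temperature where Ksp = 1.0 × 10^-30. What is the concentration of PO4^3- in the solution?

Ca3(PO4)2(s) <=> 3 Ca^2+(aq) + 2 PO4^3-(aq)
Ksp = [Ca^2+]^3[PO4^3-]^2
Let s = molar solubility. Then [Ca^2+] = 3s and [PO4^3-] = 2s.
So Ksp = (3s)^3 × (2s)^2 = 108s^5
s^5 = 1.0 × 10^-30 / 108, so s = 3.92 × 10^-7 M
[PO4^3-] = 2s = 7.8 × 10^-7 M

[PO4^3-] ≈ 7.8 × 10^-7 M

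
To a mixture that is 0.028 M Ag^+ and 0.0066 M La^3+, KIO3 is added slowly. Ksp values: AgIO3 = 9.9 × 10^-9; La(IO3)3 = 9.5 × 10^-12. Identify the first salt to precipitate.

Precipitation of each salt starts when its ion product equals its Ksp.
For AgIO3: 9.9 × 10^-9 = 0.028 × [IO3^-]  ⇒  [IO3^-] = 3.5 × 10^-7 M.
For La(IO3)3: 9.5 × 10^-12 = 0.0066 × [IO3^-]^3  ⇒  [IO3^-] = 1.1 × 10^-3 M.
The salt with the lower threshold [IO3^-] precipitates first: AgIO3.

AgIO3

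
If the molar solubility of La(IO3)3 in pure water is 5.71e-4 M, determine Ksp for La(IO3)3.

La(IO3)3(s) ⇌ La^3+ + 3 IO3^-
For each mole of La(IO3)3 that dissolves: [La^3+] = s, [IO3^-] = 3s.
Ksp = [La^3+][IO3^-]^3
Substituting: Ksp = s(3s)^3 = 27s^4
With s = 5.71 × 10^-4: Ksp = 2.87 × 10^-12

2.87 × 10^-12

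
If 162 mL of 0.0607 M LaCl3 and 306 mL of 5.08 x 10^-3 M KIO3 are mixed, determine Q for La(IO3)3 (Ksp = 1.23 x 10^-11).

7.70 x 10^-10

Total volume = 162 + 306 = 468 mL.
[La^3+] = 6.07 × 10^-2 × (162/468) = 2.101 x 10^-2 M
[IO3^-] = 5.08 × 10^-3 × (306/468) = 3.322 × 10^-3 M
La(IO3)3(s) ⇌ La^3+ + 3 IO3^-, so Q = [La^3+][IO3^-]^3
Q = (2.101 × 10^-2)(3.322 × 10^-3)^3 = 7.70 x 10^-10
Q > Ksp, so La(IO3)3 will precipitate.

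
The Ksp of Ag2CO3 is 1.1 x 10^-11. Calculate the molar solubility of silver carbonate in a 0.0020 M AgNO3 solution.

s ≈ 2.8e-6 M

Ag2CO3(s) <=> 2 Ag^+ + CO3^2-
Ksp = [Ag^+]^2[CO3^2-]
Let s be the molar solubility in this solution. [Ag^+] = 0.0020 + 2s ≈ 0.0020, [CO3^2-] = s (since Ag^+ from AgNO3 dominates).
Ksp ≈ (0.0020)^2 × s
s = 2.8 × 10^-6 M
Check: 2s = 5.5 x 10^-6 ≪ 0.0020, so the approximation is valid.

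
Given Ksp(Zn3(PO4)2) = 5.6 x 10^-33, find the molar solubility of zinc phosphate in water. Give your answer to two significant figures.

s = 1.4e-7 M

Zn3(PO4)2(s) ⇌ 3 Zn^2+ + 2 PO4^3-
Ksp = [Zn^2+]^3[PO4^3-]^2
For each mole of Zn3(PO4)2 that dissolves: [Zn^2+] = 3s, [PO4^3-] = 2s.
Substituting: Ksp = (3s)^3(2s)^2 = 108s^5
Solving, s = (5.6 x 10^-33/108)^(1/5) = 1.4 x 10^-7 M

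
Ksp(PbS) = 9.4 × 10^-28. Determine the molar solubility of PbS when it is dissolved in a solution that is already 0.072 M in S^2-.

PbS(s) ⇌ Pb^2+(aq) + S^2-(aq)
Ksp = [Pb^2+][S^2-]
Let s be the molar solubility in this solution. [Pb^2+] = s, [S^2-] = 0.072 + s ≈ 0.072 (since the S^2- already present dominates).
Ksp ≈ s × 0.072
s = 1.3 x 10^-26 M
Check: s = 1.3 × 10^-26 ≪ 0.072, so the approximation is valid.

1.3 × 10^-26 M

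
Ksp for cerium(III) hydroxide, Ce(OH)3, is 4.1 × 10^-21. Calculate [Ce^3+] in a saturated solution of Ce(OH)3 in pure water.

[Ce^3+] ≈ 3.5e-6 M

Ce(OH)3(s) <=> Ce^3+ + 3 OH^-
Ksp = [Ce^3+][OH^-]^3
If s mol/L of Ce(OH)3 dissolves, [Ce^3+] = s and [OH^-] = 3s.
So Ksp = s × (3s)^3 = 27s^4
s = (4.1 × 10^-21 / 27)^(1/4) = 3.51 × 10^-6 M
[Ce^3+] = s = 3.5 x 10^-6 M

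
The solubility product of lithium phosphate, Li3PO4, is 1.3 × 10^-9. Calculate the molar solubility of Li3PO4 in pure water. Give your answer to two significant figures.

2.6 × 10^-3 M

Li3PO4(s) ⇌ 3 Li^+ + PO4^3-
Ksp = [Li^+]^3[PO4^3-]
With molar solubility s: [Li^+] = 3s, [PO4^3-] = s.
So Ksp = (3s)^3 × s = 27s^4
s = (1.3 × 10^-9 / 27)^(1/4) = 2.6 × 10^-3 M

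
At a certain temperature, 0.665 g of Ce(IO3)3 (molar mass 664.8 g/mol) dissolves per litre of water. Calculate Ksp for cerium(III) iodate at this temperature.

Molar solubility s = (6.65 x 10^-1 g/L) / (664.8 g/mol) = 1.000 × 10^-3 M.
Ce(IO3)3(s) ⇌ Ce^3+(aq) + 3 IO3^-(aq)
If s mol/L of Ce(IO3)3 dissolves, [Ce^3+] = s and [IO3^-] = 3s.
Ksp = [Ce^3+][IO3^-]^3
Substituting: Ksp = s(3s)^3 = 27s^4
Ksp = 27 × (1.000 x 10^-3)^4 = 2.70 × 10^-11

2.70 × 10^-11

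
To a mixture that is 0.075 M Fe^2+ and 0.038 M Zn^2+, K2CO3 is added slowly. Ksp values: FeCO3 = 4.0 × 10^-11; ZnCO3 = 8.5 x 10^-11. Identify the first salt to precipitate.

Precipitation of each salt starts when its ion product equals its Ksp.
For FeCO3: 4.0 × 10^-11 = 0.075 × [CO3^2-]  ⇒  [CO3^2-] = 5.3 x 10^-10 M.
For ZnCO3: 8.5 x 10^-11 = 0.038 × [CO3^2-]  ⇒  [CO3^2-] = 2.2 × 10^-9 M.
The salt with the lower threshold [CO3^2-] precipitates first: FeCO3.

FeCO3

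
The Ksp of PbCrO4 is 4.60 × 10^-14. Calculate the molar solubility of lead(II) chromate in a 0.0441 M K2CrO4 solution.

s ≈ 1.04 × 10^-12 M

PbCrO4(s) ⇌ Pb^2+ + CrO4^2-
Ksp = [Pb^2+][CrO4^2-]
Let s be the molar solubility in this solution. [Pb^2+] = s, [CrO4^2-] = 0.0441 + s ≈ 0.0441 (since CrO4^2- from K2CrO4 dominates).
Ksp ≈ s × 0.0441
s = 1.04 x 10^-12 M
Check: s = 1.0 x 10^-12 ≪ 0.0441, so the approximation is valid.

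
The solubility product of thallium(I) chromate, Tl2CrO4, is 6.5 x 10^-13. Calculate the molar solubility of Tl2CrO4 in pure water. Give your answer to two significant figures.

5.5e-5 M

Tl2CrO4(s) <=> 2 Tl^+(aq) + CrO4^2-(aq)
Ksp = [Tl^+]^2[CrO4^2-]
If s mol/L of Tl2CrO4 dissolves, [Tl^+] = 2s and [CrO4^2-] = s.
Substituting: Ksp = (2s)^2s = 4s^3
s = (6.5 x 10^-13 / 4)^(1/3) = 5.5 × 10^-5 M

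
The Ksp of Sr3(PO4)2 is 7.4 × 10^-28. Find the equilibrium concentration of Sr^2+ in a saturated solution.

[Sr^2+] = 4.4 x 10^-6 M

Sr3(PO4)2(s) ⇌ 3 Sr^2+ + 2 PO4^3-
Ksp = [Sr^2+]^3[PO4^3-]^2
If s mol/L of Sr3(PO4)2 dissolves, [Sr^2+] = 3s and [PO4^3-] = 2s.
So Ksp = (3s)^3 × (2s)^2 = 108s^5
s = (7.4 × 10^-28 / 108)^(1/5) = 1.47 × 10^-6 M
[Sr^2+] = 3s = 4.4 × 10^-6 M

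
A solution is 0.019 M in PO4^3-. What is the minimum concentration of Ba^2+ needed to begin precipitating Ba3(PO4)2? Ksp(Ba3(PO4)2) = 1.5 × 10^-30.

[Ba^2+] = 1.6e-9 M

Ba3(PO4)2(s) ⇌ 3 Ba^2+ + 2 PO4^3-
Ksp = [Ba^2+]^3[PO4^3-]^2
Precipitation begins when Q = Ksp. With [PO4^3-] = 0.019 M:
1.5 × 10^-30 = (0.019)^2 × [Ba^2+]^3
[Ba^2+] = (1.5 × 10^-30 / 3.61 × 10^-4)^(1/3) = 1.6 × 10^-9 M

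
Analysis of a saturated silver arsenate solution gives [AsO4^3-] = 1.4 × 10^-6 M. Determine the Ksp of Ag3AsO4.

1.0e-22

Ag3AsO4(s) ⇌ 3 Ag^+ + AsO4^3-
Stoichiometry gives [Ag^+] = (3/1)[AsO4^3-] = 4.20 × 10^-6 M.
Ksp = [Ag^+]^3[AsO4^3-]
Ksp = (4.20 × 10^-6)^3 × 1.4 x 10^-6 = 1.0 x 10^-22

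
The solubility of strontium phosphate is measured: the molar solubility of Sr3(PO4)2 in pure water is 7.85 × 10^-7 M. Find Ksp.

Ksp ≈ 3.22 x 10^-29

Sr3(PO4)2(s) <=> 3 Sr^2+(aq) + 2 PO4^3-(aq)
For each mole of Sr3(PO4)2 that dissolves: [Sr^2+] = 3s, [PO4^3-] = 2s.
Ksp = [Sr^2+]^3[PO4^3-]^2
Substituting: Ksp = (3s)^3(2s)^2 = 108s^5
Ksp = 108 × (7.85 x 10^-7)^5 = 3.22 x 10^-29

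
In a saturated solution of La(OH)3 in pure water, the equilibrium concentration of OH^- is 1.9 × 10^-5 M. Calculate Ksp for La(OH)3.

Ksp = 4.3e-20

La(OH)3(s) ⇌ La^3+(aq) + 3 OH^-(aq)
Stoichiometry gives [La^3+] = (1/3)[OH^-] = 6.33 × 10^-6 M.
Ksp = [La^3+][OH^-]^3
Ksp = 6.33 × 10^-6 × (1.9 × 10^-5)^3 = 4.3 × 10^-20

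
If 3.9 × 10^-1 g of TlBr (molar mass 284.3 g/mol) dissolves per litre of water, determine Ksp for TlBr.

Molar solubility s = (3.9 × 10^-1 g/L) / (284.3 g/mol) = 1.37 × 10^-3 M.
TlBr(s) ⇌ Tl^+(aq) + Br^-(aq)
With molar solubility s: [Tl^+] = s, [Br^-] = s.
Ksp = [Tl^+][Br^-]
Ksp = s × s = s^2
With s = 1.37 x 10^-3: Ksp = 1.9 × 10^-6

Ksp ≈ 1.9e-6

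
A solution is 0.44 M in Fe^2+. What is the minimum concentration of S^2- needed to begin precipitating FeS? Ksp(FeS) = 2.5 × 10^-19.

FeS(s) ⇌ Fe^2+ + S^2-
Ksp = [Fe^2+][S^2-]
Precipitation begins when Q = Ksp. With [Fe^2+] = 0.44 M:
2.5 × 10^-19 = (0.44) × [S^2-]
[S^2-] = (2.5 × 10^-19 / 4.4 × 10^-1) = 5.7 x 10^-19 M

[S^2-] = 5.7 × 10^-19 M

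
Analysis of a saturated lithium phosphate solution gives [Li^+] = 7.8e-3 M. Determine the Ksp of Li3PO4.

Ksp = 1.2 x 10^-9

Li3PO4(s) ⇌ 3 Li^+(aq) + PO4^3-(aq)
Stoichiometry gives [PO4^3-] = (1/3)[Li^+] = 2.60 x 10^-3 M.
Ksp = [Li^+]^3[PO4^3-]
Ksp = (7.8 × 10^-3)^3 × 2.60 × 10^-3 = 1.2 × 10^-9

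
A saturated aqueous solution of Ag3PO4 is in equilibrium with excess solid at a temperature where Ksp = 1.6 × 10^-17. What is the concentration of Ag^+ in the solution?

Ag3PO4(s) ⇌ 3 Ag^+(aq) + PO4^3-(aq)
Ksp = [Ag^+]^3[PO4^3-]
Let s = molar solubility. Then [Ag^+] = 3s and [PO4^3-] = s.
Substituting: Ksp = (3s)^3s = 27s^4
s^4 = 1.6 × 10^-17 / 27, so s = 2.77 x 10^-5 M
[Ag^+] = 3s = 8.3 x 10^-5 M

[Ag^+] ≈ 8.3 × 10^-5 M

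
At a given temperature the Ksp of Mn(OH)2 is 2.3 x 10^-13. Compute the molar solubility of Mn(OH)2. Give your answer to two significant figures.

3.9e-5 M

Mn(OH)2(s) ⇌ Mn^2+(aq) + 2 OH^-(aq)
Ksp = [Mn^2+][OH^-]^2
If s mol/L of Mn(OH)2 dissolves, [Mn^2+] = s and [OH^-] = 2s.
So Ksp = s × (2s)^2 = 4s^3
s = (2.3 x 10^-13 / 4)^(1/3) = 3.9 × 10^-5 M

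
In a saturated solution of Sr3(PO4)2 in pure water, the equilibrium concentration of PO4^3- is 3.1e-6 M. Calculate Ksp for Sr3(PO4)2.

9.7 x 10^-28

Sr3(PO4)2(s) <=> 3 Sr^2+(aq) + 2 PO4^3-(aq)
Stoichiometry gives [Sr^2+] = (3/2)[PO4^3-] = 4.65 × 10^-6 M.
Ksp = [Sr^2+]^3[PO4^3-]^2
Ksp = (4.65 x 10^-6)^3 × (3.1 x 10^-6)^2 = 9.7 × 10^-28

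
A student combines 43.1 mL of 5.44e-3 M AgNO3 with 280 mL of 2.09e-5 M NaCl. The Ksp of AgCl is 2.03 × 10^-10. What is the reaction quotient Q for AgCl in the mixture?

Q ≈ 1.31e-8

Total volume = 43.1 + 280 = 323.1 mL.
[Ag^+] = 5.44 × 10^-3 × (43.1/323.1) = 7.257 × 10^-4 M
[Cl^-] = 2.09 × 10^-5 × (280/323.1) = 1.811 x 10^-5 M
AgCl(s) <=> Ag^+(aq) + Cl^-(aq), so Q = [Ag^+][Cl^-]
Q = (7.257 × 10^-4)(1.811 x 10^-5) = 1.31 × 10^-8
Q > Ksp, so AgCl will precipitate.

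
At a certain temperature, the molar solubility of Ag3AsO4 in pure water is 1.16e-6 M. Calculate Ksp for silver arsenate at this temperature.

Ag3AsO4(s) <=> 3 Ag^+(aq) + AsO4^3-(aq)
For each mole of Ag3AsO4 that dissolves: [Ag^+] = 3s, [AsO4^3-] = s.
Ksp = [Ag^+]^3[AsO4^3-]
Ksp = (3s)^3s = 27s^4
Ksp = 27 × (1.16 × 10^-6)^4 = 4.89 × 10^-23

Ksp = 4.89 × 10^-23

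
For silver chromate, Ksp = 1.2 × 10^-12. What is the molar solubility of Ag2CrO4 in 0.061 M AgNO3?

3.2 × 10^-10 M

Ag2CrO4(s) ⇌ 2 Ag^+ + CrO4^2-
Ksp = [Ag^+]^2[CrO4^2-]
Let s be the molar solubility in this solution. [Ag^+] = 0.061 + 2s ≈ 0.061, [CrO4^2-] = s (Ksp is small, so little additional dissolves).
Ksp ≈ (0.061)^2 × s
s = 3.2 x 10^-10 M
Check: 2s = 6.4 × 10^-10 ≪ 0.061, so the approximation is valid.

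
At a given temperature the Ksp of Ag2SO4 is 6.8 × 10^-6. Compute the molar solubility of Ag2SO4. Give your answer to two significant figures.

Ag2SO4(s) ⇌ 2 Ag^+ + SO4^2-
Ksp = [Ag^+]^2[SO4^2-]
For each mole of Ag2SO4 that dissolves: [Ag^+] = 2s, [SO4^2-] = s.
Substituting: Ksp = (2s)^2s = 4s^3
s = (6.8 × 10^-6 / 4)^(1/3) = 1.2 x 10^-2 M

s = 1.2 × 10^-2 M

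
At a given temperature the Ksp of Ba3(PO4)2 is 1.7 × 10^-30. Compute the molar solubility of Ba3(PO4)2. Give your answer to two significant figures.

Ba3(PO4)2(s) ⇌ 3 Ba^2+(aq) + 2 PO4^3-(aq)
Ksp = [Ba^2+]^3[PO4^3-]^2
If s mol/L of Ba3(PO4)2 dissolves, [Ba^2+] = 3s and [PO4^3-] = 2s.
So Ksp = (3s)^3 × (2s)^2 = 108s^5
s = (1.7 × 10^-30 / 108)^(1/5) = 4.4 × 10^-7 M

s ≈ 4.4 × 10^-7 M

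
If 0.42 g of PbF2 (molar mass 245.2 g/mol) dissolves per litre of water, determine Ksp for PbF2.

Molar solubility s = (4.2 x 10^-1 g/L) / (245.2 g/mol) = 1.71 × 10^-3 M.
PbF2(s) ⇌ Pb^2+ + 2 F^-
With molar solubility s: [Pb^2+] = s, [F^-] = 2s.
Ksp = [Pb^2+][F^-]^2
Substituting: Ksp = s(2s)^2 = 4s^3
With s = 1.71 × 10^-3: Ksp = 2.0 × 10^-8

Ksp = 2.0e-8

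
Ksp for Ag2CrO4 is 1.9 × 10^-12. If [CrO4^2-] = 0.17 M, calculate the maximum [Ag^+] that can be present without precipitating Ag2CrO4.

[Ag^+] = 3.3 × 10^-6 M

Ag2CrO4(s) <=> 2 Ag^+ + CrO4^2-
Ksp = [Ag^+]^2[CrO4^2-]
Precipitation begins when Q = Ksp. With [CrO4^2-] = 0.17 M:
1.9 × 10^-12 = (0.17) × [Ag^+]^2
[Ag^+] = (1.9 × 10^-12 / 1.7 x 10^-1)^(1/2) = 3.3 × 10^-6 M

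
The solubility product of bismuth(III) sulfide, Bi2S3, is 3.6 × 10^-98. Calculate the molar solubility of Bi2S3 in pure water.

1.3 x 10^-20 M

Bi2S3(s) <=> 2 Bi^3+ + 3 S^2-
Ksp = [Bi^3+]^2[S^2-]^3
If s mol/L of Bi2S3 dissolves, [Bi^3+] = 2s and [S^2-] = 3s.
Substituting: Ksp = (2s)^2(3s)^3 = 108s^5
s = (3.6 × 10^-98 / 108)^(1/5) = 1.3 × 10^-20 M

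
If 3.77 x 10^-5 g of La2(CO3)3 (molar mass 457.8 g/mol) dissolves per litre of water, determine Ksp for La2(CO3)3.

Ksp = 4.09 × 10^-34

Molar solubility s = (3.77 x 10^-5 g/L) / (457.8 g/mol) = 8.235 × 10^-8 M.
La2(CO3)3(s) <=> 2 La^3+ + 3 CO3^2-
Let s = molar solubility. Then [La^3+] = 2s and [CO3^2-] = 3s.
Ksp = [La^3+]^2[CO3^2-]^3
Ksp = (2s)^2(3s)^3 = 108s^5
Ksp = 108 × (8.235 × 10^-8)^5 = 4.09 x 10^-34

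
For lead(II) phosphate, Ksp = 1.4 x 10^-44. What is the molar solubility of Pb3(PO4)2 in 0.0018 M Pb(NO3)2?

s = 7.7 x 10^-19 M

Pb3(PO4)2(s) ⇌ 3 Pb^2+(aq) + 2 PO4^3-(aq)
Ksp = [Pb^2+]^3[PO4^3-]^2
Let s = moles of Pb3(PO4)2 that dissolve per litre. [Pb^2+] = 0.0018 + 3s ≈ 0.0018, [PO4^3-] = 2s (common-ion effect: Pb^2+ is already 0.0018 M).
Ksp ≈ (0.0018)^3 × (2s)^2
s = 7.7 × 10^-19 M
Check: 3s = 2.3 x 10^-18 ≪ 0.0018, so the approximation is valid.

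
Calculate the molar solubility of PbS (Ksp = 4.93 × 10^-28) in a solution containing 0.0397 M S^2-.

1.24 × 10^-26 M

PbS(s) <=> Pb^2+(aq) + S^2-(aq)
Ksp = [Pb^2+][S^2-]
If s mol/L dissolves here, [Pb^2+] = s, [S^2-] = 0.0397 + s ≈ 0.0397 (since the S^2- already present dominates).
Ksp ≈ s × 0.0397
s = 1.24 × 10^-26 M
Check: s = 1.2 × 10^-26 ≪ 0.0397, so the approximation is valid.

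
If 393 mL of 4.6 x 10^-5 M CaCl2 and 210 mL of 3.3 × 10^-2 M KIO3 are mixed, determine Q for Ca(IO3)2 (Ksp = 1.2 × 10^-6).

4.0 x 10^-9

Total volume = 393 + 210 = 603 mL.
[Ca^2+] = 4.6 x 10^-5 × (393/603) = 3.00 x 10^-5 M
[IO3^-] = 3.3 × 10^-2 × (210/603) = 1.15 x 10^-2 M
Ca(IO3)2(s) ⇌ Ca^2+(aq) + 2 IO3^-(aq), so Q = [Ca^2+][IO3^-]^2
Q = (3.00 × 10^-5)(1.15 × 10^-2)^2 = 4.0 x 10^-9
Q < Ksp, so no precipitate of Ca(IO3)2 forms.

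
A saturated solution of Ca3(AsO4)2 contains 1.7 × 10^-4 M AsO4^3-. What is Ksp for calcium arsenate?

Ca3(AsO4)2(s) ⇌ 3 Ca^2+ + 2 AsO4^3-
Stoichiometry gives [Ca^2+] = (3/2)[AsO4^3-] = 2.55 × 10^-4 M.
Ksp = [Ca^2+]^3[AsO4^3-]^2
Ksp = (2.55 × 10^-4)^3 × (1.7 x 10^-4)^2 = 4.8 x 10^-19

4.8e-19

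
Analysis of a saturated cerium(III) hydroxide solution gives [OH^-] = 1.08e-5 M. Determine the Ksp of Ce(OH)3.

Ce(OH)3(s) <=> Ce^3+ + 3 OH^-
Stoichiometry gives [Ce^3+] = (1/3)[OH^-] = 3.600 × 10^-6 M.
Ksp = [Ce^3+][OH^-]^3
Ksp = 3.600 × 10^-6 × (1.08 × 10^-5)^3 = 4.53 x 10^-21

4.53e-21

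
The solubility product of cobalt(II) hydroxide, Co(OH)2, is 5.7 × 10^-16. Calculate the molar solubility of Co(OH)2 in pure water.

s = 5.2 x 10^-6 M

Co(OH)2(s) <=> Co^2+ + 2 OH^-
Ksp = [Co^2+][OH^-]^2
For each mole of Co(OH)2 that dissolves: [Co^2+] = s, [OH^-] = 2s.
So Ksp = s × (2s)^2 = 4s^3
s = (5.7 × 10^-16 / 4)^(1/3) = 5.2 × 10^-6 M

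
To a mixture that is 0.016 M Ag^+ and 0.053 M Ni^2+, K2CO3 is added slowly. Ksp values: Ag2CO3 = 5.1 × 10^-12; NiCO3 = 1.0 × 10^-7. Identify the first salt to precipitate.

Ag2CO3

Precipitation of each salt starts when its ion product equals its Ksp.
For Ag2CO3: 5.1 × 10^-12 = (0.016)^2 × [CO3^2-]  ⇒  [CO3^2-] = 2.0 × 10^-8 M.
For NiCO3: 1.0 × 10^-7 = 0.053 × [CO3^2-]  ⇒  [CO3^2-] = 1.9 × 10^-6 M.
The salt with the lower threshold [CO3^2-] precipitates first: Ag2CO3.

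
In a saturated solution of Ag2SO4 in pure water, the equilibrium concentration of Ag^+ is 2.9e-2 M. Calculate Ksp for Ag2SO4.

Ag2SO4(s) <=> 2 Ag^+(aq) + SO4^2-(aq)
Stoichiometry gives [SO4^2-] = (1/2)[Ag^+] = 1.45 x 10^-2 M.
Ksp = [Ag^+]^2[SO4^2-]
Ksp = (2.9 × 10^-2)^2 × 1.45 × 10^-2 = 1.2 × 10^-5

Ksp = 1.2e-5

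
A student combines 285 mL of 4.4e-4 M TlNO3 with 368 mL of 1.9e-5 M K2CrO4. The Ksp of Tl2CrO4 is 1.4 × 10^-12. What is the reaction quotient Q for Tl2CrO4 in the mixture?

Total volume = 285 + 368 = 653 mL.
[Tl^+] = 4.4 x 10^-4 × (285/653) = 1.92 x 10^-4 M
[CrO4^2-] = 1.9 × 10^-5 × (368/653) = 1.07 × 10^-5 M
Tl2CrO4(s) <=> 2 Tl^+(aq) + CrO4^2-(aq), so Q = [Tl^+]^2[CrO4^2-]
Q = (1.92 × 10^-4)^2(1.07 × 10^-5) = 3.9 × 10^-13
Q < Ksp, so no precipitate of Tl2CrO4 forms.

Q = 3.9 × 10^-13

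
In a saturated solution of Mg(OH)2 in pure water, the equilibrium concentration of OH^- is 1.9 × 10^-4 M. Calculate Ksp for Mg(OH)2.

Mg(OH)2(s) ⇌ Mg^2+ + 2 OH^-
Stoichiometry gives [Mg^2+] = (1/2)[OH^-] = 9.50 x 10^-5 M.
Ksp = [Mg^2+][OH^-]^2
Ksp = 9.50 × 10^-5 × (1.9 × 10^-4)^2 = 3.4 x 10^-12

Ksp ≈ 3.4 x 10^-12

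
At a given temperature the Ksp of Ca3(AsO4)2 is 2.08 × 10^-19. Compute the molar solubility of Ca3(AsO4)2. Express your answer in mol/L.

s = 7.19e-5 M

Ca3(AsO4)2(s) <=> 3 Ca^2+(aq) + 2 AsO4^3-(aq)
Ksp = [Ca^2+]^3[AsO4^3-]^2
With molar solubility s: [Ca^2+] = 3s, [AsO4^3-] = 2s.
Substituting: Ksp = (3s)^3(2s)^2 = 108s^5
Solving, s = (2.08 × 10^-19/108)^(1/5) = 7.19 × 10^-5 M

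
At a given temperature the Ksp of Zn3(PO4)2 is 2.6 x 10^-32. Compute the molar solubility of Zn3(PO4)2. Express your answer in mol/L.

Zn3(PO4)2(s) <=> 3 Zn^2+ + 2 PO4^3-
Ksp = [Zn^2+]^3[PO4^3-]^2
Let s = molar solubility. Then [Zn^2+] = 3s and [PO4^3-] = 2s.
Ksp = (3s)^3(2s)^2 = 108s^5
Solving, s = (2.6 x 10^-32/108)^(1/5) = 1.9 x 10^-7 M

s ≈ 1.9 x 10^-7 M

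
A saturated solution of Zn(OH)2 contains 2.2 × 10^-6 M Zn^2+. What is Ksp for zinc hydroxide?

Ksp = 4.3 x 10^-17

Zn(OH)2(s) <=> Zn^2+ + 2 OH^-
Stoichiometry gives [OH^-] = (2/1)[Zn^2+] = 4.40 × 10^-6 M.
Ksp = [Zn^2+][OH^-]^2
Ksp = 2.2 × 10^-6 × (4.40 × 10^-6)^2 = 4.3 x 10^-17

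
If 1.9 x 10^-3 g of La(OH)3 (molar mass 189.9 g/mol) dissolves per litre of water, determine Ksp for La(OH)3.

Ksp = 2.7 × 10^-19

Molar solubility s = (1.9 × 10^-3 g/L) / (189.9 g/mol) = 1.00 x 10^-5 M.
La(OH)3(s) ⇌ La^3+ + 3 OH^-
Let s = molar solubility. Then [La^3+] = s and [OH^-] = 3s.
Ksp = [La^3+][OH^-]^3
Substituting: Ksp = s(3s)^3 = 27s^4
Ksp = 27 × (1.00 × 10^-5)^4 = 2.7 × 10^-19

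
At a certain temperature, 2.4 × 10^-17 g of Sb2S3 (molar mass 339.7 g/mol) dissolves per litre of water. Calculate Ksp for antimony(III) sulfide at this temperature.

1.9 x 10^-94

Molar solubility s = (2.4 x 10^-17 g/L) / (339.7 g/mol) = 7.07 x 10^-20 M.
Sb2S3(s) <=> 2 Sb^3+ + 3 S^2-
For each mole of Sb2S3 that dissolves: [Sb^3+] = 2s, [S^2-] = 3s.
Ksp = [Sb^3+]^2[S^2-]^3
So Ksp = (2s)^2 × (3s)^3 = 108s^5
With s = 7.07 x 10^-20: Ksp = 1.9 × 10^-94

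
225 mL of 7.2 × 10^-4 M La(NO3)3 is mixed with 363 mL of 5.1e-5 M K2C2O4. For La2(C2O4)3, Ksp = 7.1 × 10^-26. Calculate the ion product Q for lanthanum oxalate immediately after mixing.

Q = 2.4e-21

Total volume = 225 + 363 = 588 mL.
[La^3+] = 7.2 x 10^-4 × (225/588) = 2.76 × 10^-4 M
[C2O4^2-] = 5.1 × 10^-5 × (363/588) = 3.15 × 10^-5 M
La2(C2O4)3(s) <=> 2 La^3+(aq) + 3 C2O4^2-(aq), so Q = [La^3+]^2[C2O4^2-]^3
Q = (2.76 × 10^-4)^2(3.15 × 10^-5)^3 = 2.4 × 10^-21
Q > Ksp, so La2(C2O4)3 will precipitate.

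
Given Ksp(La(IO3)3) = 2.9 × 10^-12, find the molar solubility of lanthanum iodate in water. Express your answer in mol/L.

La(IO3)3(s) <=> La^3+(aq) + 3 IO3^-(aq)
Ksp = [La^3+][IO3^-]^3
Let s = molar solubility. Then [La^3+] = s and [IO3^-] = 3s.
So Ksp = s × (3s)^3 = 27s^4
s = (2.9 × 10^-12 / 27)^(1/4) = 5.7 × 10^-4 M

s = 5.7 × 10^-4 M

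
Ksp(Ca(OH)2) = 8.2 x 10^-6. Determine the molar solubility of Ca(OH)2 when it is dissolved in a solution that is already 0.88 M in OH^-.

Ca(OH)2(s) <=> Ca^2+(aq) + 2 OH^-(aq)
Ksp = [Ca^2+][OH^-]^2
Let s be the molar solubility in this solution. [Ca^2+] = s, [OH^-] = 0.88 + 2s ≈ 0.88 (common-ion effect: OH^- is already 0.88 M).
Ksp ≈ s × (0.88)^2
s = 1.1 × 10^-5 M
Check: 2s = 2.1 × 10^-5 ≪ 0.88, so the approximation is valid.

s = 1.1 × 10^-5 M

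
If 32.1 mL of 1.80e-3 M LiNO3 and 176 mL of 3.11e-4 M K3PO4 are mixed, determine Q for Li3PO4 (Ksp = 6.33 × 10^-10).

Total volume = 32.1 + 176 = 208.1 mL.
[Li^+] = 1.80 × 10^-3 × (32.1/208.1) = 2.777 × 10^-4 M
[PO4^3-] = 3.11 × 10^-4 × (176/208.1) = 2.630 x 10^-4 M
Li3PO4(s) <=> 3 Li^+(aq) + PO4^3-(aq), so Q = [Li^+]^3[PO4^3-]
Q = (2.777 × 10^-4)^3(2.630 x 10^-4) = 5.63 × 10^-15
Q < Ksp, so no precipitate of Li3PO4 forms.

5.63e-15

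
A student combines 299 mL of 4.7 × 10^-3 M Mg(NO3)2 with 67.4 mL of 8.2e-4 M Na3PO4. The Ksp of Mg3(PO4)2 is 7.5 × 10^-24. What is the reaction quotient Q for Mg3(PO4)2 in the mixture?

Total volume = 299 + 67.4 = 366.4 mL.
[Mg^2+] = 4.7 × 10^-3 × (299/366.4) = 3.84 x 10^-3 M
[PO4^3-] = 8.2 × 10^-4 × (67.4/366.4) = 1.51 x 10^-4 M
Mg3(PO4)2(s) <=> 3 Mg^2+ + 2 PO4^3-, so Q = [Mg^2+]^3[PO4^3-]^2
Q = (3.84 × 10^-3)^3(1.51 × 10^-4)^2 = 1.3 x 10^-15
Q > Ksp, so Mg3(PO4)2 will precipitate.

Q = 1.3 × 10^-15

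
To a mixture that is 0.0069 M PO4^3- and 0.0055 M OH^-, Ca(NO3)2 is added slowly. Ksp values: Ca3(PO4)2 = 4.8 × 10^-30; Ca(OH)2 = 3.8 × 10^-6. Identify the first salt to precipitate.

Precipitation of each salt starts when its ion product equals its Ksp.
For Ca3(PO4)2: 4.8 × 10^-30 = (0.0069)^2 × [Ca^2+]^3  ⇒  [Ca^2+] = 4.7 × 10^-9 M.
For Ca(OH)2: 3.8 × 10^-6 = (0.0055)^2 × [Ca^2+]  ⇒  [Ca^2+] = 1.3 × 10^-1 M.
The salt with the lower threshold [Ca^2+] precipitates first: Ca3(PO4)2.

Ca3(PO4)2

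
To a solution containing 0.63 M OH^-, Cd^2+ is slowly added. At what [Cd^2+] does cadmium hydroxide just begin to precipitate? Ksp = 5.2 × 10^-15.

Cd(OH)2(s) <=> Cd^2+(aq) + 2 OH^-(aq)
Ksp = [Cd^2+][OH^-]^2
Precipitation begins when Q = Ksp. With [OH^-] = 0.63 M:
5.2 × 10^-15 = (0.63)^2 × [Cd^2+]
[Cd^2+] = (5.2 × 10^-15 / 3.97 x 10^-1) = 1.3 × 10^-14 M

1.3 × 10^-14 M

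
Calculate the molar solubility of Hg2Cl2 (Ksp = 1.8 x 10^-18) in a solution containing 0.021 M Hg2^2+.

Hg2Cl2(s) <=> Hg2^2+(aq) + 2 Cl^-(aq)
Ksp = [Hg2^2+][Cl^-]^2
If s mol/L dissolves here, [Hg2^2+] = 0.021 + s ≈ 0.021, [Cl^-] = 2s (common-ion effect: Hg2^2+ is already 0.021 M).
Ksp ≈ 0.021 × (2s)^2
s = 4.6 × 10^-9 M
Check: s = 4.6 x 10^-9 ≪ 0.021, so the approximation is valid.

4.6 × 10^-9 M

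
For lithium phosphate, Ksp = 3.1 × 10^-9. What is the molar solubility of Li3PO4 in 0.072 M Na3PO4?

1.2 × 10^-3 M

Li3PO4(s) ⇌ 3 Li^+(aq) + PO4^3-(aq)
Ksp = [Li^+]^3[PO4^3-]
Let s = moles of Li3PO4 that dissolve per litre. [Li^+] = 3s, [PO4^3-] = 0.072 + s ≈ 0.072 (since PO4^3- from Na3PO4 dominates).
Ksp ≈ (3s)^3 × 0.072
s = 1.2 × 10^-3 M
Check: s = 1.2 × 10^-3 ≪ 0.072, so the approximation is valid.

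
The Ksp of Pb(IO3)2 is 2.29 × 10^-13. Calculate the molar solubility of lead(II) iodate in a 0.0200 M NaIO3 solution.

Pb(IO3)2(s) ⇌ Pb^2+(aq) + 2 IO3^-(aq)
Ksp = [Pb^2+][IO3^-]^2
Let s be the molar solubility in this solution. [Pb^2+] = s, [IO3^-] = 0.0200 + 2s ≈ 0.0200 (common-ion effect: IO3^- is already 0.0200 M).
Ksp ≈ s × (0.0200)^2
s = 5.73 x 10^-10 M
Check: 2s = 1.1 × 10^-9 ≪ 0.0200, so the approximation is valid.

s = 5.73e-10 M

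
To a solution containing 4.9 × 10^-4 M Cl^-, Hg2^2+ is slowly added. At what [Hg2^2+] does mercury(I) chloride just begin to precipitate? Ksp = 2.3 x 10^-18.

[Hg2^2+] = 9.6e-12 M

Hg2Cl2(s) ⇌ Hg2^2+ + 2 Cl^-
Ksp = [Hg2^2+][Cl^-]^2
Precipitation begins when Q = Ksp. With [Cl^-] = 4.9 × 10^-4 M:
2.3 x 10^-18 = (4.9 × 10^-4)^2 × [Hg2^2+]
[Hg2^2+] = (2.3 x 10^-18 / 2.40 × 10^-7) = 9.6 x 10^-12 M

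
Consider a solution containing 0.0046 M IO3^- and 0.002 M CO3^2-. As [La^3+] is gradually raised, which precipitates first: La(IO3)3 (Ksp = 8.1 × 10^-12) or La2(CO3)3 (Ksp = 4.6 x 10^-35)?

Precipitation of each salt starts when its ion product equals its Ksp.
For La(IO3)3: 8.1 × 10^-12 = (0.0046)^3 × [La^3+]  ⇒  [La^3+] = 8.3 × 10^-5 M.
For La2(CO3)3: 4.6 x 10^-35 = (0.002)^3 × [La^3+]^2  ⇒  [La^3+] = 7.6 × 10^-14 M.
The salt with the lower threshold [La^3+] precipitates first: La2(CO3)3.

La2(CO3)3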